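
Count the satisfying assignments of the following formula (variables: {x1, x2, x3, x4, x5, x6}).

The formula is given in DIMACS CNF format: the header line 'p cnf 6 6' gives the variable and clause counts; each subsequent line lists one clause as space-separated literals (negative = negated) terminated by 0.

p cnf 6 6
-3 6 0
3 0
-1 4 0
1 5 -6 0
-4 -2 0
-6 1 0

There are 2^6 = 64 truth assignments over (x1, x2, x3, x4, x5, x6).
Split on x3. With x3 = True, the clauses containing x3 are satisfied and ¬x3 drops from the rest; 2 of the 2^5 = 32 assignments to the other variables satisfy what remains.
With x3 = False, by the same count on the reduced clause set, 0 assignments work.
(One model: x1=T, x2=F, x3=T, x4=T, x5=F, x6=T.)
Total: 2 + 0 = 2.

2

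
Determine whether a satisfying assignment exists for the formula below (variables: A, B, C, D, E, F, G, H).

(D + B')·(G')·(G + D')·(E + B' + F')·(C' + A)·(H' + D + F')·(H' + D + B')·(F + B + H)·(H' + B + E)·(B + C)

Yes, satisfiable

(G') alone gives G = 0.
(D') alone gives D = 0.
(B') alone gives B = 0.
(C) alone gives C = 1.
(A) alone gives A = 1.
Suppose H = 0.
(F) alone gives F = 1.
Every clause is now satisfied; E is unconstrained.
A satisfying assignment: A=1; B=0; C=1; D=0; E=0; F=1; G=0; H=0.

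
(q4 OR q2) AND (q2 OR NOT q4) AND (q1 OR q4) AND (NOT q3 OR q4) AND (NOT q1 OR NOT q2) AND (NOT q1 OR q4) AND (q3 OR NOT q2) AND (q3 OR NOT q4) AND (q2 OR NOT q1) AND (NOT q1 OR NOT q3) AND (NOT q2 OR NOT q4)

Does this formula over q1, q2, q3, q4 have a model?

Try q4 = true.
From the singleton clause (q2), q2 = true.
But (NOT q2) is also a unit clause — contradiction.
So q4 must be the other value — set q4 = false.
From the singleton clause (q2), q2 = true.
From the singleton clause (q1), q1 = true.
But (NOT q1) is also a unit clause — contradiction.
Neither q4 = true nor q4 = false works.
No assignment satisfies every clause.

Unsatisfiable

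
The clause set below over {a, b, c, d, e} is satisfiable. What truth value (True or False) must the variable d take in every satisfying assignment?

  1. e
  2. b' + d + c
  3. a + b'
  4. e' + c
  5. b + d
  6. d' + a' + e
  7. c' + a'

Suppose d = 0.
From the singleton clause (e), e = 1.
From the singleton clause (c), c = 1.
From the singleton clause (b), b = 1.
From the singleton clause (a), a = 1.
But (a') is also a unit clause — contradiction.
So every satisfying assignment has d = True.

True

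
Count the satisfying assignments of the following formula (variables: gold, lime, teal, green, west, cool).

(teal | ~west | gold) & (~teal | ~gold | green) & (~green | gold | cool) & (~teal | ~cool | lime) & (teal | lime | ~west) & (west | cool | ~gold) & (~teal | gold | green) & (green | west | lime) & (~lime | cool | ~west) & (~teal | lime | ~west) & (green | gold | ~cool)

12

There are 2^6 = 64 truth assignments over (gold, lime, teal, green, west, cool).
Split on green. With green = 1, the clauses containing green are satisfied and ~green drops from the rest; 9 of the 2^5 = 32 assignments to the other variables satisfy what remains.
With green = 0, by the same count on the reduced clause set, 3 assignments work.
Total: 9 + 3 = 12.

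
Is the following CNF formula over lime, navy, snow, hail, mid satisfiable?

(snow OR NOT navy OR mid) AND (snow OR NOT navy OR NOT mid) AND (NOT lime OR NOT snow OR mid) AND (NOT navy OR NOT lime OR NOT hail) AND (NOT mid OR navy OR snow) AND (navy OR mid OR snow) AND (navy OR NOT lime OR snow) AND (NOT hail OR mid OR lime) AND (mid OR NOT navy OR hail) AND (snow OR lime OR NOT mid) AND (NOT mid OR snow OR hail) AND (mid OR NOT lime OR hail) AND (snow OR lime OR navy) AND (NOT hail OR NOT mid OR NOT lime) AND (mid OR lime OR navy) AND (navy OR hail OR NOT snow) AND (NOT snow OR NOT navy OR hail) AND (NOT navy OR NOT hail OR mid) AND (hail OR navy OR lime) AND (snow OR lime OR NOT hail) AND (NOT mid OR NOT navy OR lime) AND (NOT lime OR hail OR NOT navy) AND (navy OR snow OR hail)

Yes, satisfiable

Branch on snow: set snow = true.
Branch on lime: set lime = false.
Branch on hail: set hail = true.
(mid) alone gives mid = true.
(NOT navy) alone gives navy = false.
All clauses are satisfied.
A satisfying assignment: lime: false,  navy: false,  snow: true,  hail: true,  mid: true.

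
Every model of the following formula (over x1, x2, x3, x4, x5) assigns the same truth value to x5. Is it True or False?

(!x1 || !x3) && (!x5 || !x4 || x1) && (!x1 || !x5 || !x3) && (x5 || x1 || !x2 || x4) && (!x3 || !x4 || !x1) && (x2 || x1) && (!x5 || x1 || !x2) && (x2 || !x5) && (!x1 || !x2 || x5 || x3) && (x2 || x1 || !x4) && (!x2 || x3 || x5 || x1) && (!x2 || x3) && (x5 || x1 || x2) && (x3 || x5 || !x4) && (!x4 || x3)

False

Suppose x5 = true.
Unit clause (x2) forces x2 = true.
Unit clause (x1) forces x1 = true.
Unit clause (!x3) forces x3 = false.
But (x3) is also a unit clause — contradiction.
So every satisfying assignment has x5 = False.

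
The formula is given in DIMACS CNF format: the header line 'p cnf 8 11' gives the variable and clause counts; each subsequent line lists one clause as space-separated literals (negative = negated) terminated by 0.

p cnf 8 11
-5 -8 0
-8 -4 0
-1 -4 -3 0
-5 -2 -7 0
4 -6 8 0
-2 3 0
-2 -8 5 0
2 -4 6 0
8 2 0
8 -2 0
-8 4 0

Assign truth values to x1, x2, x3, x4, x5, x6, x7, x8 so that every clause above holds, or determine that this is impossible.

Case x5 = False:
Case x8 = False:
Unit clause (x2) forces x2 = True.
That conflicts with the unit clause (¬x2).
That branch fails; take x8 = True instead.
Unit clause (¬x4) forces x4 = False.
That conflicts with the unit clause (x4).
Neither x8 = True nor x8 = False works.
That branch fails; take x5 = True instead.
Unit clause (¬x8) forces x8 = False.
Unit clause (x2) forces x2 = True.
That conflicts with the unit clause (¬x2).
Neither x5 = True nor x5 = False works.

UNSATISFIABLE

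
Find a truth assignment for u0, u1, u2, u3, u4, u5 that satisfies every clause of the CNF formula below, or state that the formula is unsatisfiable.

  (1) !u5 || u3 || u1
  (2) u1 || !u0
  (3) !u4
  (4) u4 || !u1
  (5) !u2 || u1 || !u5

The clause (!u4) is unit, so u4 = false.
The clause (!u1) is unit, so u1 = false.
The clause (!u0) is unit, so u0 = false.
Suppose u5 = false.
Every clause is now satisfied; u2, u3 are unconstrained.

u0=false, u1=false, u2=true, u3=false, u4=false, u5=false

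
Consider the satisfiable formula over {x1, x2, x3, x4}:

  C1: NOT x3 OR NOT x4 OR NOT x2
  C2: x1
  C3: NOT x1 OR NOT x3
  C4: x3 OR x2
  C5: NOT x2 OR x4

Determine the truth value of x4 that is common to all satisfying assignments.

Suppose x4 = false.
(x1) alone gives x1 = true.
(NOT x3) alone gives x3 = false.
(x2) alone gives x2 = true.
That conflicts with the unit clause (NOT x2).
So every satisfying assignment has x4 = True.

True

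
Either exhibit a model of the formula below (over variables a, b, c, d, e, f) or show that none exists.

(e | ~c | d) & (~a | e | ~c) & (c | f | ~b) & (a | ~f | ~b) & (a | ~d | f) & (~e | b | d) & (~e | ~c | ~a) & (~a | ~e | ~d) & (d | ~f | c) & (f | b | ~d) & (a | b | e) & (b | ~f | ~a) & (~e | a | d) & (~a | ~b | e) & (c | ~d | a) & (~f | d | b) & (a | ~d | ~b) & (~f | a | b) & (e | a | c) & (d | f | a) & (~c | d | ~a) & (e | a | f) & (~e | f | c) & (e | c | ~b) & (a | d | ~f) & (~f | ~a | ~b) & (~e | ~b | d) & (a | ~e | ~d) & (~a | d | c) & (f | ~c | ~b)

UNSATISFIABLE

Branch on e: set e = 1.
Branch on b: set b = 1.
The clause (d) is unit, so d = 1.
The clause (~a) is unit, so a = 0.
That conflicts with the unit clause (a).
Undo b and try b = 0.
The clause (d) is unit, so d = 1.
The clause (~a) is unit, so a = 0.
That conflicts with the unit clause (a).
Both values of b lead to a conflict.
Undo e and try e = 0.
Branch on c: set c = 0.
The clause (a) is unit, so a = 1.
The clause (~b) is unit, so b = 0.
The clause (~f) is unit, so f = 0.
The clause (~d) is unit, so d = 0.
That conflicts with the unit clause (d).
Undo c and try c = 1.
The clause (d) is unit, so d = 1.
The clause (~a) is unit, so a = 0.
The clause (f) is unit, so f = 1.
The clause (~b) is unit, so b = 0.
That conflicts with the unit clause (b).
Both values of c lead to a conflict.
Both values of e lead to a conflict.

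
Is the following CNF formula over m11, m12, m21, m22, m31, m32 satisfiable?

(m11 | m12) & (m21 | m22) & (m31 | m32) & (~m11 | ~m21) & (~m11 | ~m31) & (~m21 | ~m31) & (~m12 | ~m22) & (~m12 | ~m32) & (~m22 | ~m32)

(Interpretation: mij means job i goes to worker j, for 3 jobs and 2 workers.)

Case m11 = 1:
From the singleton clause (~m21), m21 = 0.
From the singleton clause (m22), m22 = 1.
From the singleton clause (~m31), m31 = 0.
From the singleton clause (m32), m32 = 1.
That conflicts with the unit clause (~m32).
So m11 must be the other value — set m11 = 0.
From the singleton clause (m12), m12 = 1.
From the singleton clause (~m22), m22 = 0.
From the singleton clause (m21), m21 = 1.
From the singleton clause (~m31), m31 = 0.
From the singleton clause (m32), m32 = 1.
That conflicts with the unit clause (~m32).
Neither m11 = 1 nor m11 = 0 works.
No assignment satisfies every clause.

No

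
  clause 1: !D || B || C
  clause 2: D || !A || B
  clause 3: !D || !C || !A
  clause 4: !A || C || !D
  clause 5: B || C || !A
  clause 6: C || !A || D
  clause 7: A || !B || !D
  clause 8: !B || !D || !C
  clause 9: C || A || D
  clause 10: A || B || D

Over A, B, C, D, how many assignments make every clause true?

3

There are 2^4 = 16 truth assignments over (A, B, C, D).
Split on A. With A = true, the clauses containing A are satisfied and !A drops from the rest; 1 of the 2^3 = 8 assignments to the other variables satisfy what remains.
With A = false, by the same count on the reduced clause set, 2 assignments work.
(One model: A=F, B=F, C=T, D=T.)
Total: 1 + 2 = 3.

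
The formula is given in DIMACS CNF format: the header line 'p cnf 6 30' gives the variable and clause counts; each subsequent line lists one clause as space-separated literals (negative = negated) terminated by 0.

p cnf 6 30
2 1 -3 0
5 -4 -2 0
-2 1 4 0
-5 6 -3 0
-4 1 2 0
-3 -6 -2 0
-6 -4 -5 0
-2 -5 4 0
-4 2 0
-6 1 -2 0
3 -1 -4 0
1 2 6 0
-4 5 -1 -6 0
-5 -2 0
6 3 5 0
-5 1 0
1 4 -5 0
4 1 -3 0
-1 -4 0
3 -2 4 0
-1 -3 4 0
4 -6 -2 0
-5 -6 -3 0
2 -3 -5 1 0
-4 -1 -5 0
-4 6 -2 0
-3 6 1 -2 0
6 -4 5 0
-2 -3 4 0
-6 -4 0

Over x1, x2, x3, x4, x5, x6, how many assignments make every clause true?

4

There are 2^6 = 64 truth assignments over (x1, x2, x3, x4, x5, x6).
Split on x5. With x5 = True, the clauses containing x5 are satisfied and ¬x5 drops from the rest; 2 of the 2^5 = 32 assignments to the other variables satisfy what remains.
With x5 = False, by the same count on the reduced clause set, 2 assignments work.
(One model: x1=F, x2=F, x3=F, x4=F, x5=F, x6=T.)
Total: 2 + 2 = 4.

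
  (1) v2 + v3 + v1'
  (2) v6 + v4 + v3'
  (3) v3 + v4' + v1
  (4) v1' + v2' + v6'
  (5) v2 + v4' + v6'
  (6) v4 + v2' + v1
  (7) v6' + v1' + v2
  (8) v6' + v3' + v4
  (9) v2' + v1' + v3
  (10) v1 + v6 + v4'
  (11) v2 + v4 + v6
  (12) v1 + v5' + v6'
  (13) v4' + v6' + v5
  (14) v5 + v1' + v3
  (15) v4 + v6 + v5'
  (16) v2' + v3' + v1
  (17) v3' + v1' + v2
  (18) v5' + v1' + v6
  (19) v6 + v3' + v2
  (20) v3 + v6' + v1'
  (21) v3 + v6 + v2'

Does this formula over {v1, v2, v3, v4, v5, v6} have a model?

Satisfiable

Branch on v2: set v2 = 1.
Branch on v1: set v1 = 1.
Unit clause (v6') forces v6 = 0.
Unit clause (v3) forces v3 = 1.
Unit clause (v4) forces v4 = 1.
Unit clause (v5') forces v5 = 0.
All clauses are satisfied.
A satisfying assignment: v1=1; v2=1; v3=1; v4=1; v5=0; v6=0.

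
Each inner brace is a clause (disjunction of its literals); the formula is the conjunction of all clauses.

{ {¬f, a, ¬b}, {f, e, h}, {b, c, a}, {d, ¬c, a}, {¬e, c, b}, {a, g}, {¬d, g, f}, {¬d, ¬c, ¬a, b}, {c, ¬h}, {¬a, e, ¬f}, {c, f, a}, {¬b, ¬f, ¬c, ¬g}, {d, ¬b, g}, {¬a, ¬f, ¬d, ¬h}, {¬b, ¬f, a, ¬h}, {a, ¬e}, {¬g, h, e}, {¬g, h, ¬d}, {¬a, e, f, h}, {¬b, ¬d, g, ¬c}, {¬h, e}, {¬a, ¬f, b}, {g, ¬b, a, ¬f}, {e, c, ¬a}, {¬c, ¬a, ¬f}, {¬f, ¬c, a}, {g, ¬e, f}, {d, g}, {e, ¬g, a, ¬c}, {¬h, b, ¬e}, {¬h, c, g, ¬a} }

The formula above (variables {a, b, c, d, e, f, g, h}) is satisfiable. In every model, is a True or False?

Suppose a = False.
The clause (g) is unit, so g = True.
The clause (¬e) is unit, so e = False.
The clause (h) is unit, so h = True.
Now (¬h) is unsatisfied and unit — conflict.
So every satisfying assignment has a = True.

True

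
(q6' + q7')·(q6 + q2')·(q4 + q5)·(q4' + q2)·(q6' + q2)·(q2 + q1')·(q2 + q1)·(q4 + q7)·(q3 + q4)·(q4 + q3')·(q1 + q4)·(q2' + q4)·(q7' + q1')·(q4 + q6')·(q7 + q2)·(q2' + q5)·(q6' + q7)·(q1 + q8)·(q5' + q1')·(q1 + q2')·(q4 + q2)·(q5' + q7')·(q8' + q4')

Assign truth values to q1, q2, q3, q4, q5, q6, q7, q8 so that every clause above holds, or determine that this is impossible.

UNSATISFIABLE

Suppose q6 = 0.
(q2') alone gives q2 = 0.
(q4') alone gives q4 = 0.
Now (q4) is unsatisfied and unit — conflict.
Undo q6 and try q6 = 1.
(q7') alone gives q7 = 0.
Now (q7) is unsatisfied and unit — conflict.
Both values of q6 lead to a conflict.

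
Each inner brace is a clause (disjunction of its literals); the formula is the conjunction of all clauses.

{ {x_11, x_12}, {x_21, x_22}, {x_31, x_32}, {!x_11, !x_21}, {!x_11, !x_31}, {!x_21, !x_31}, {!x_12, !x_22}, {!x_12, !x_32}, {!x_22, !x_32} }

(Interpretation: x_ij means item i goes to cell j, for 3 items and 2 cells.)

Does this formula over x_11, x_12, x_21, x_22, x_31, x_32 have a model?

Suppose x_11 = true.
From the singleton clause (!x_21), x_21 = false.
From the singleton clause (x_22), x_22 = true.
From the singleton clause (!x_31), x_31 = false.
From the singleton clause (x_32), x_32 = true.
Now (!x_32) is unsatisfied and unit — conflict.
Backtrack on x_11: now try x_11 = false.
From the singleton clause (x_12), x_12 = true.
From the singleton clause (!x_22), x_22 = false.
From the singleton clause (x_21), x_21 = true.
From the singleton clause (!x_31), x_31 = false.
From the singleton clause (x_32), x_32 = true.
Now (!x_32) is unsatisfied and unit — conflict.
Both values of x_11 lead to a conflict.
No assignment satisfies every clause.

No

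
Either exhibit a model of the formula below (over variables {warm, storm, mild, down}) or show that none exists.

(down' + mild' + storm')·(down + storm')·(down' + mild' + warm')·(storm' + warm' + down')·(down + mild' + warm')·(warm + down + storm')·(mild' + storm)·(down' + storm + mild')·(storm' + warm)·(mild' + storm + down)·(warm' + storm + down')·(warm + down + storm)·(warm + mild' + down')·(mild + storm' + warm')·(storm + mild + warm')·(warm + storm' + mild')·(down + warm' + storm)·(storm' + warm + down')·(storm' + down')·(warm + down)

Case down = 1:
The clause (storm') is unit, so storm = 0.
The clause (mild') is unit, so mild = 0.
The clause (warm') is unit, so warm = 0.
Every clause now holds.

warm ↦ 0, storm ↦ 0, mild ↦ 0, down ↦ 1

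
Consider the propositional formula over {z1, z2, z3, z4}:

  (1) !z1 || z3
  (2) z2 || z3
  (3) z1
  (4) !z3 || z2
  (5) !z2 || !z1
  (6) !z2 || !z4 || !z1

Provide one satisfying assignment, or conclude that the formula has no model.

UNSATISFIABLE

From the singleton clause (z1), z1 = true.
From the singleton clause (z3), z3 = true.
From the singleton clause (z2), z2 = true.
But (!z2) is also a unit clause — contradiction.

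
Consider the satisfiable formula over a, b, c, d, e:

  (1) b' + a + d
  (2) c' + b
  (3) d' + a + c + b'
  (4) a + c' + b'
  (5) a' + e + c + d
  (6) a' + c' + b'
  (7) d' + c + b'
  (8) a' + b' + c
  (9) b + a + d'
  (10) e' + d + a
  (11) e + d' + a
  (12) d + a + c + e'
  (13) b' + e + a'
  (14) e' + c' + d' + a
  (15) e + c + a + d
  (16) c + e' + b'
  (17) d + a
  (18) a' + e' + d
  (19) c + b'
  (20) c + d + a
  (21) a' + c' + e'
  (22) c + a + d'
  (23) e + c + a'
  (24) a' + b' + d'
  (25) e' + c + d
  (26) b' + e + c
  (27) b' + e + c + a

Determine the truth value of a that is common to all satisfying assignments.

Suppose a = 0.
The clause (d) is unit, so d = 1.
The clause (b) is unit, so b = 1.
The clause (c) is unit, so c = 1.
But (c') is also a unit clause — contradiction.
So every satisfying assignment has a = True.

True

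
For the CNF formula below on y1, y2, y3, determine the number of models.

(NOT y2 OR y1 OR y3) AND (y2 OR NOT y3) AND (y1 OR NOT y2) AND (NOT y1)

1

There are 2^3 = 8 truth assignments over (y1, y2, y3).
Check each against the 4 clauses (columns in the order y1, y2, y3):
  F F F  ✓ satisfies all
  F F T  ✗ fails (y2 OR NOT y3)
  F T F  ✗ fails (NOT y2 OR y1 OR y3)
  F T T  ✗ fails (y1 OR NOT y2)
  T F F  ✗ fails (NOT y1)
  T F T  ✗ fails (y2 OR NOT y3)
  T T F  ✗ fails (NOT y1)
  T T T  ✗ fails (NOT y1)
1 of the 8 rows is a model.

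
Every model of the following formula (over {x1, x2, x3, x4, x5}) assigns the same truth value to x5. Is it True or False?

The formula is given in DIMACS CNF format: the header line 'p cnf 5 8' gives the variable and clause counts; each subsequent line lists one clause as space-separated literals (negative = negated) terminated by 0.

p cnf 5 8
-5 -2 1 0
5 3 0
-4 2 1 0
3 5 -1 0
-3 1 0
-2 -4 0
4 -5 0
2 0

Suppose x5 = True.
From the singleton clause (x4), x4 = True.
From the singleton clause (¬x2), x2 = False.
That conflicts with the unit clause (x2).
So every satisfying assignment has x5 = False.

False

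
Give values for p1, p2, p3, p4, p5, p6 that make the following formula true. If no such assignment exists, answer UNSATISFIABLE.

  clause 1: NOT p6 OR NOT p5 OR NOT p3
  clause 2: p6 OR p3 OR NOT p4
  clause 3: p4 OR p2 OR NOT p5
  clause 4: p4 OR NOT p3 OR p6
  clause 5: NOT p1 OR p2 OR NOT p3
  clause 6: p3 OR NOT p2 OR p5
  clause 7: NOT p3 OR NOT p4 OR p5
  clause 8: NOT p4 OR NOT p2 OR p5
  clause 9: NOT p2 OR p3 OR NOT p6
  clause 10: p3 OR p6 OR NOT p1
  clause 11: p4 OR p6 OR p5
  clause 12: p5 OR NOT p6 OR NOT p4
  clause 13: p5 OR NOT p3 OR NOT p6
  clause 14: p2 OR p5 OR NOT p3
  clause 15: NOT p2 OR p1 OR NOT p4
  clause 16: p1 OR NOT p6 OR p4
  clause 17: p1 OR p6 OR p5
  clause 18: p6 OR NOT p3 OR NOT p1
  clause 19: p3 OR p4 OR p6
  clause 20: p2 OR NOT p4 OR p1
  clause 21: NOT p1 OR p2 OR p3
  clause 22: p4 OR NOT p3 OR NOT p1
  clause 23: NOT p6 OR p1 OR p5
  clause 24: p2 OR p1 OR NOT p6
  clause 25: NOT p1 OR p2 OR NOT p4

UNSATISFIABLE

Case p6 = false:
Case p3 = true:
The clause (p4) is unit, so p4 = true.
The clause (p5) is unit, so p5 = true.
The clause (NOT p1) is unit, so p1 = false.
The clause (NOT p2) is unit, so p2 = false.
Now (p2) is unsatisfied and unit — conflict.
So p3 must be the other value — set p3 = false.
The clause (NOT p4) is unit, so p4 = false.
Now (p4) is unsatisfied and unit — conflict.
Neither p3 = true nor p3 = false works.
So p6 must be the other value — set p6 = true.
Case p5 = false:
The clause (NOT p4) is unit, so p4 = false.
The clause (NOT p3) is unit, so p3 = false.
The clause (NOT p2) is unit, so p2 = false.
The clause (p1) is unit, so p1 = true.
Now (NOT p1) is unsatisfied and unit — conflict.
So p5 must be the other value — set p5 = true.
The clause (NOT p3) is unit, so p3 = false.
The clause (NOT p2) is unit, so p2 = false.
The clause (p4) is unit, so p4 = true.
The clause (p1) is unit, so p1 = true.
Now (NOT p1) is unsatisfied and unit — conflict.
Neither p5 = true nor p5 = false works.
Neither p6 = true nor p6 = false works.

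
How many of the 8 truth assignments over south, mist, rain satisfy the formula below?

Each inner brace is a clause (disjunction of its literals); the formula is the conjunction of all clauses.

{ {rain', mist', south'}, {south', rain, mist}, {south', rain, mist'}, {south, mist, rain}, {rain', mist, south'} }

3

There are 2^3 = 8 truth assignments over (south, mist, rain).
Check each against the 5 clauses (columns in the order south, mist, rain):
  F F F  ✗ fails (south + mist + rain)
  F F T  ✓ satisfies all
  F T F  ✓ satisfies all
  F T T  ✓ satisfies all
  T F F  ✗ fails (south' + rain + mist)
  T F T  ✗ fails (rain' + mist + south')
  T T F  ✗ fails (south' + rain + mist')
  T T T  ✗ fails (rain' + mist' + south')
3 of the 8 rows are models.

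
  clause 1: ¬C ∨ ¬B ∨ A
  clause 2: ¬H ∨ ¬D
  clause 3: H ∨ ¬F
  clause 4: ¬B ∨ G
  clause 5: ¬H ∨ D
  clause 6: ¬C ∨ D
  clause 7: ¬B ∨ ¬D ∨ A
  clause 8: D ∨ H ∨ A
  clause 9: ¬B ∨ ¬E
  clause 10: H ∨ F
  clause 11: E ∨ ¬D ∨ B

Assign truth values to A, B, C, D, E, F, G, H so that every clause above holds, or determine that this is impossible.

UNSATISFIABLE

Try H = False.
Unit clause (¬F) forces F = False.
Now (F) is unsatisfied and unit — conflict.
Backtrack on H: now try H = True.
Unit clause (¬D) forces D = False.
Now (D) is unsatisfied and unit — conflict.
Either choice for H ends in contradiction.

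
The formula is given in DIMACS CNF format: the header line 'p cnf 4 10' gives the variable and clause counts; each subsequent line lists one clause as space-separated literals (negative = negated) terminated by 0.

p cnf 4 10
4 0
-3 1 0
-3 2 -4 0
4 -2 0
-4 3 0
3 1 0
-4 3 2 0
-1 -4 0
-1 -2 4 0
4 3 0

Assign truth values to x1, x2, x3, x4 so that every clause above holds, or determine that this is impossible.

Unit clause (x4) forces x4 = True.
Unit clause (x3) forces x3 = True.
Unit clause (x1) forces x1 = True.
Now (¬x1) is unsatisfied and unit — conflict.

UNSATISFIABLE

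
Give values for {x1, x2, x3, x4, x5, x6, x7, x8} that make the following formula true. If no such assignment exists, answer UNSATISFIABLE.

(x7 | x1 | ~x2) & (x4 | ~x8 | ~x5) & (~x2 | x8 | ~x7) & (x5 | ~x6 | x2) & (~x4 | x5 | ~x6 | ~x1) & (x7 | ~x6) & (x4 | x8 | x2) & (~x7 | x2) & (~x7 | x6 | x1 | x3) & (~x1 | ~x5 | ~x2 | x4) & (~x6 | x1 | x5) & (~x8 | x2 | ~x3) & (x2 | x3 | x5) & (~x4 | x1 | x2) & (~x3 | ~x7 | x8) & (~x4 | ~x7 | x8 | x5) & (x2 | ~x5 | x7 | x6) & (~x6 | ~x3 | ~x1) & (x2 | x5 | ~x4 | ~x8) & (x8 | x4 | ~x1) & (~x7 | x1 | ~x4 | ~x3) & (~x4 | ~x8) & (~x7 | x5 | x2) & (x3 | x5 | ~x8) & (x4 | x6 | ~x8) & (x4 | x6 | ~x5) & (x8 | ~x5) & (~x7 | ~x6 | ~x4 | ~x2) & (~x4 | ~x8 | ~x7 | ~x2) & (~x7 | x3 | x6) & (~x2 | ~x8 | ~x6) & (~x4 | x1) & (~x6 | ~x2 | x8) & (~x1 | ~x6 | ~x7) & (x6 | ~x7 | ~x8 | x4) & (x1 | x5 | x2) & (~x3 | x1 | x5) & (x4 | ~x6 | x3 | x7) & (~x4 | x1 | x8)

x1: 1; x2: 0; x3: 1; x4: 1; x5: 0; x6: 0; x7: 0; x8: 0

Try x7 = 0.
(~x6) alone gives x6 = 0.
Try x1 = 1.
Try x2 = 0.
(~x5) alone gives x5 = 0.
(x3) alone gives x3 = 1.
(~x8) alone gives x8 = 0.
(x4) alone gives x4 = 1.
All clauses are satisfied.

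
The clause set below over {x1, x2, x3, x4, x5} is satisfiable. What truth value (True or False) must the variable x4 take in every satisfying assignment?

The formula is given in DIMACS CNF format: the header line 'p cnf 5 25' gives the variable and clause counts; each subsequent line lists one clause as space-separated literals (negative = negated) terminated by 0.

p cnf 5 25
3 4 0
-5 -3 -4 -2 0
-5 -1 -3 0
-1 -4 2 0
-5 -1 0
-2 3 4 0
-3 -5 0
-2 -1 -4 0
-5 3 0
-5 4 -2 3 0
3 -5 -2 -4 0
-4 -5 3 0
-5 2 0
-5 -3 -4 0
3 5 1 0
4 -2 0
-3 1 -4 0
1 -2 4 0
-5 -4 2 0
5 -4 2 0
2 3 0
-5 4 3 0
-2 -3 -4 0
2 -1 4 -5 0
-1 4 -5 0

Suppose x4 = True.
Case x1 = False:
The clause (¬x3) is unit, so x3 = False.
The clause (¬x5) is unit, so x5 = False.
That conflicts with the unit clause (x5).
That branch fails; take x1 = True instead.
The clause (x2) is unit, so x2 = True.
That conflicts with the unit clause (¬x2).
Both values of x1 lead to a conflict.
So every satisfying assignment has x4 = False.

False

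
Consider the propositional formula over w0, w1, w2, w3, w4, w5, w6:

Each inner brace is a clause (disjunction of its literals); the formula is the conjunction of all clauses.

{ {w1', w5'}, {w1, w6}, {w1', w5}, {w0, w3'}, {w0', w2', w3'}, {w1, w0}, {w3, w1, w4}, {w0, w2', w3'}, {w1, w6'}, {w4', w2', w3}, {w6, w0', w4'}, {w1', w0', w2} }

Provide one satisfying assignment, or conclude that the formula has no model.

UNSATISFIABLE

Case w1 = 0:
From the singleton clause (w6), w6 = 1.
But (w6') is also a unit clause — contradiction.
So w1 must be the other value — set w1 = 1.
From the singleton clause (w5'), w5 = 0.
But (w5) is also a unit clause — contradiction.
Either choice for w1 ends in contradiction.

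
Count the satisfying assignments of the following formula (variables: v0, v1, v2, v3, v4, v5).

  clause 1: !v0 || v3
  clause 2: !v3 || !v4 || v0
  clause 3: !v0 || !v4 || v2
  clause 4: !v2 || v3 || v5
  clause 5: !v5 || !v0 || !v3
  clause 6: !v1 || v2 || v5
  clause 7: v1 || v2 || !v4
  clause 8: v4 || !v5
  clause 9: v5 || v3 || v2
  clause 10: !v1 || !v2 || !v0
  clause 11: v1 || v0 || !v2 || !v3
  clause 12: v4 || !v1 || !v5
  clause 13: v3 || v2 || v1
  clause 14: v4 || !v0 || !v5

There are 2^6 = 64 truth assignments over (v0, v1, v2, v3, v4, v5).
Split on v2. With v2 = true, the clauses containing v2 are satisfied and !v2 drops from the rest; 5 of the 2^5 = 32 assignments to the other variables satisfy what remains.
With v2 = false, by the same count on the reduced clause set, 3 assignments work.
Total: 5 + 3 = 8.

8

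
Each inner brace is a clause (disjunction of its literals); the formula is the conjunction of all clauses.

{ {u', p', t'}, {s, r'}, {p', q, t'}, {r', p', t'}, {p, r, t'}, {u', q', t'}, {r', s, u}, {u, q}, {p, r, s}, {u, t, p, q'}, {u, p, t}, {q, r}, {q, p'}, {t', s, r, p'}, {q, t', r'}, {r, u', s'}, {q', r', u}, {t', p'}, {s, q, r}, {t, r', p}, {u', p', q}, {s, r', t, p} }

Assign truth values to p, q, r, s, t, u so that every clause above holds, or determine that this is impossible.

Try s = 1.
Try u = 0.
From the singleton clause (q), q = 1.
From the singleton clause (r'), r = 0.
Try p = 1.
From the singleton clause (t'), t = 0.
Every clause now holds.

p ↦ 1,  q ↦ 1,  r ↦ 0,  s ↦ 1,  t ↦ 0,  u ↦ 0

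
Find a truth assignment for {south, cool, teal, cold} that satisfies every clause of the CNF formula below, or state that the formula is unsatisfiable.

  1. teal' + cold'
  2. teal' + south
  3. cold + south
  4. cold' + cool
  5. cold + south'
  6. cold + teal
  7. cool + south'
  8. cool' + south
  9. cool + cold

Try teal = 0.
Unit clause (cold) forces cold = 1.
Unit clause (cool) forces cool = 1.
Unit clause (south) forces south = 1.
All clauses are satisfied.

south: 1; cool: 1; teal: 0; cold: 1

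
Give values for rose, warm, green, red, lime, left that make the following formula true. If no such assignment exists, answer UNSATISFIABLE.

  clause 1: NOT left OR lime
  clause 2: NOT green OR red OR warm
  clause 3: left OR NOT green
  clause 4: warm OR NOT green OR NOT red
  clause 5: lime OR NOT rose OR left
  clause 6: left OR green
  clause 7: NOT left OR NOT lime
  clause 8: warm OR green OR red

UNSATISFIABLE

Case left = false:
The clause (NOT green) is unit, so green = false.
That conflicts with the unit clause (green).
Backtrack on left: now try left = true.
The clause (lime) is unit, so lime = true.
That conflicts with the unit clause (NOT lime).
Neither left = true nor left = false works.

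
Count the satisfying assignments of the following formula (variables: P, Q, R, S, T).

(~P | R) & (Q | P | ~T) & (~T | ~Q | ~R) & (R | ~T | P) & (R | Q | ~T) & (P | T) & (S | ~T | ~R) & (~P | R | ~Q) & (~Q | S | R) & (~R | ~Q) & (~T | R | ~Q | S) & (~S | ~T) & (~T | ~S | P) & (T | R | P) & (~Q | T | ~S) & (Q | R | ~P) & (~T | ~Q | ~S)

2

There are 2^5 = 32 truth assignments over (P, Q, R, S, T).
Split on Q. With Q = 1, the clauses containing Q are satisfied and ~Q drops from the rest; 0 of the 2^4 = 16 assignments to the other variables satisfy what remains.
With Q = 0, by the same count on the reduced clause set, 2 assignments work.
(One model: P=T, Q=F, R=T, S=F, T=F.)
Total: 0 + 2 = 2.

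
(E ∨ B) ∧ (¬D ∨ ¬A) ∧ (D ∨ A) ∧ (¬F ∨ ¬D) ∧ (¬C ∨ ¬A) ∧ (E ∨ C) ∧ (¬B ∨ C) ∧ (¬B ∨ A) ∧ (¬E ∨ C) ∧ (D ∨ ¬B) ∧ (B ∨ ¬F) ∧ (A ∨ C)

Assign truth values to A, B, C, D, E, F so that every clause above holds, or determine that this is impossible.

Branch on E: set E = True.
The clause (C) is unit, so C = True.
The clause (¬A) is unit, so A = False.
The clause (D) is unit, so D = True.
The clause (¬F) is unit, so F = False.
The clause (¬B) is unit, so B = False.
This assignment satisfies each clause.

A=False,  B=False,  C=True,  D=True,  E=True,  F=False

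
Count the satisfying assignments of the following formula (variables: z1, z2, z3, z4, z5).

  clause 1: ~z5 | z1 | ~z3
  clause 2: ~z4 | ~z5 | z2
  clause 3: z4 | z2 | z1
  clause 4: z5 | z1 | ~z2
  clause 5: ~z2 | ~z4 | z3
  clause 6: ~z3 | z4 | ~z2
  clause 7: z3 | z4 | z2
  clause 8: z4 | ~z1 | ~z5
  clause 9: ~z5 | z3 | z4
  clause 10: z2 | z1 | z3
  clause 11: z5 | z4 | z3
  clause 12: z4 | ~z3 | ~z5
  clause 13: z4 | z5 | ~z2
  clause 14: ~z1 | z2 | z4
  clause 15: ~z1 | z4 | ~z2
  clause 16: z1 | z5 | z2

4

There are 2^5 = 32 truth assignments over (z1, z2, z3, z4, z5).
Split on z5. With z5 = 1, the clauses containing z5 are satisfied and ~z5 drops from the rest; 1 of the 2^4 = 16 assignments to the other variables satisfy what remains.
With z5 = 0, by the same count on the reduced clause set, 3 assignments work.
(One model: z1=T, z2=F, z3=F, z4=T, z5=F.)
Total: 1 + 3 = 4.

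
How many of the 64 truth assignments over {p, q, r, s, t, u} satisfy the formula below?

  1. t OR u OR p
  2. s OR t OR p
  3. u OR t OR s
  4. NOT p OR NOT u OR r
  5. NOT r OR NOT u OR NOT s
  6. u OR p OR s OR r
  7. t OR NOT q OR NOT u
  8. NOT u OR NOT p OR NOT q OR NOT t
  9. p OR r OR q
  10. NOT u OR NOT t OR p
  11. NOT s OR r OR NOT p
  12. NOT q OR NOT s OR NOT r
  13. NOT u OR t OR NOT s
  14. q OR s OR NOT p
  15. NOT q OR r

There are 2^6 = 64 truth assignments over (p, q, r, s, t, u).
Split on s. With s = true, the clauses containing s are satisfied and NOT s drops from the rest; 3 of the 2^5 = 32 assignments to the other variables satisfy what remains.
With s = false, by the same count on the reduced clause set, 3 assignments work.
(One model: p=F, q=F, r=T, s=F, t=T, u=F.)
Total: 3 + 3 = 6.

6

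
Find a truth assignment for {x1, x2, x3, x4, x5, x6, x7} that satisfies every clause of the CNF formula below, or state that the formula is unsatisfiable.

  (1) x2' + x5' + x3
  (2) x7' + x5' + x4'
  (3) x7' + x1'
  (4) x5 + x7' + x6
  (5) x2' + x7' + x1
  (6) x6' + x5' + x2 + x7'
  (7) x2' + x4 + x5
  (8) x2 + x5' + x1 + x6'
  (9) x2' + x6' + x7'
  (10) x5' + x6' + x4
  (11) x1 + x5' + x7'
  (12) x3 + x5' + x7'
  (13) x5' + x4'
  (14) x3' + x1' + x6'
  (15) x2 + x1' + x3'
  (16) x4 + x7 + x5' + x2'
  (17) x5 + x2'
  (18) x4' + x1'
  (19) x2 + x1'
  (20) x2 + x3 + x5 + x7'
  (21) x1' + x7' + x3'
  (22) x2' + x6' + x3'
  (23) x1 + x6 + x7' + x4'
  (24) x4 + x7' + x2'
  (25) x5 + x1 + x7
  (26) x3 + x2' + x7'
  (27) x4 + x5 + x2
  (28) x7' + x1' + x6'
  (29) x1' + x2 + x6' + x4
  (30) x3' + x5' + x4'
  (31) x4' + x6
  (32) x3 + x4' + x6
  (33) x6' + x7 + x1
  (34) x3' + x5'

x1=0; x2=0; x3=0; x4=0; x5=1; x6=0; x7=0

Case x7 = 0:
Case x5 = 1:
Unit clause (x4') forces x4 = 0.
Unit clause (x6') forces x6 = 0.
Unit clause (x2') forces x2 = 0.
Unit clause (x1') forces x1 = 0.
Unit clause (x3') forces x3 = 0.
This assignment satisfies each clause.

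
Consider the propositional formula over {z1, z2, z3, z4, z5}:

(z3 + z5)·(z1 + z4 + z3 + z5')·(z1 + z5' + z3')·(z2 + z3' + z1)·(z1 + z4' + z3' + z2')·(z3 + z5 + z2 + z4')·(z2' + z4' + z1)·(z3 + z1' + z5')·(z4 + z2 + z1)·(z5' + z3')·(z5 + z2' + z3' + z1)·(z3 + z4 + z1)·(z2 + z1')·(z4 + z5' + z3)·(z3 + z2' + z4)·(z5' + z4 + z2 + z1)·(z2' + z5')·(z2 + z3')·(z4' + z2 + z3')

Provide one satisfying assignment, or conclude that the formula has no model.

Suppose z3 = 0.
The clause (z5) is unit, so z5 = 1.
The clause (z1') is unit, so z1 = 0.
The clause (z4) is unit, so z4 = 1.
The clause (z2') is unit, so z2 = 0.
Every clause now holds.

z1=0,  z2=0,  z3=0,  z4=1,  z5=1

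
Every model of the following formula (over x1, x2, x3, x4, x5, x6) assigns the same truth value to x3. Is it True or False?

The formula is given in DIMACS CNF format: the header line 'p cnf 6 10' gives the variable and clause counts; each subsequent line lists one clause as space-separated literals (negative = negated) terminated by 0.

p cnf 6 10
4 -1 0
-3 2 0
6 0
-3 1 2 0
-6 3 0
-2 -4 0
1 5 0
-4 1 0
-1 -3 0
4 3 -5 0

Suppose x3 = False.
From the singleton clause (x6), x6 = True.
Now (¬x6) is unsatisfied and unit — conflict.
So every satisfying assignment has x3 = True.

True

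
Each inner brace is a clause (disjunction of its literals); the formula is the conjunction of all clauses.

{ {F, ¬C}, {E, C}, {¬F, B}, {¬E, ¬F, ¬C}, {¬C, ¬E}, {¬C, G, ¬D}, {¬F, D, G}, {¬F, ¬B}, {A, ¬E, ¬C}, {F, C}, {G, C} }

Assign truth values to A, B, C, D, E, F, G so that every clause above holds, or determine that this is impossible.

UNSATISFIABLE

Branch on F: set F = True.
From the singleton clause (B), B = True.
That conflicts with the unit clause (¬B).
Undo F and try F = False.
From the singleton clause (¬C), C = False.
That conflicts with the unit clause (C).
Neither F = True nor F = False works.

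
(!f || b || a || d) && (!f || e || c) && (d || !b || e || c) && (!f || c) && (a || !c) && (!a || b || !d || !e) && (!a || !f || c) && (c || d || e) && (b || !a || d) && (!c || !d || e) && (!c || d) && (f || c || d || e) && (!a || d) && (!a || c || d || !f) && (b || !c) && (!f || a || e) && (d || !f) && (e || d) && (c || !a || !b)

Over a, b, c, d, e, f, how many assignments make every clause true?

There are 2^6 = 64 truth assignments over (a, b, c, d, e, f).
Split on e. With e = true, the clauses containing e are satisfied and !e drops from the rest; 6 of the 2^5 = 32 assignments to the other variables satisfy what remains.
With e = false, by the same count on the reduced clause set, 3 assignments work.
(One model: a=F, b=F, c=F, d=F, e=T, f=F.)
Total: 6 + 3 = 9.

9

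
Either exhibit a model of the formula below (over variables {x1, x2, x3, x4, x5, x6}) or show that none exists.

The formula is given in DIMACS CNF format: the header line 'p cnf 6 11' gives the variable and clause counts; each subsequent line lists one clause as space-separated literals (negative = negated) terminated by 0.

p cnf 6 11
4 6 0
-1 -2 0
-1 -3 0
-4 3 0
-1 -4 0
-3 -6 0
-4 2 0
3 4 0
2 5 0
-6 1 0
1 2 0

Case x4 = True:
(x3) alone gives x3 = True.
(¬x1) alone gives x1 = False.
(¬x6) alone gives x6 = False.
(x2) alone gives x2 = True.
No clause remains; x5 is free.

x1 ↦ False,  x2 ↦ True,  x3 ↦ True,  x4 ↦ True,  x5 ↦ True,  x6 ↦ False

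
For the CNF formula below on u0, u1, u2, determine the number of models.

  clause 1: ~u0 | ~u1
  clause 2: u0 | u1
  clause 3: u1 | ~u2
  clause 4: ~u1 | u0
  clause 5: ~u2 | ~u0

1

There are 2^3 = 8 truth assignments over (u0, u1, u2).
Split on u0. With u0 = 1, the clauses containing u0 are satisfied and ~u0 drops from the rest; 1 of the 2^2 = 4 assignments to the other variables satisfy what remains.
With u0 = 0, by the same count on the reduced clause set, 0 assignments work.
(One model: u0=T, u1=F, u2=F.)
Total: 1 + 0 = 1.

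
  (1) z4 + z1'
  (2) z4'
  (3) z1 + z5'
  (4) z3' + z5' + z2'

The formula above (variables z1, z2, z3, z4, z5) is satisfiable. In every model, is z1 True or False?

False

Suppose z1 = 1.
(z4) alone gives z4 = 1.
But (z4') is also a unit clause — contradiction.
So every satisfying assignment has z1 = False.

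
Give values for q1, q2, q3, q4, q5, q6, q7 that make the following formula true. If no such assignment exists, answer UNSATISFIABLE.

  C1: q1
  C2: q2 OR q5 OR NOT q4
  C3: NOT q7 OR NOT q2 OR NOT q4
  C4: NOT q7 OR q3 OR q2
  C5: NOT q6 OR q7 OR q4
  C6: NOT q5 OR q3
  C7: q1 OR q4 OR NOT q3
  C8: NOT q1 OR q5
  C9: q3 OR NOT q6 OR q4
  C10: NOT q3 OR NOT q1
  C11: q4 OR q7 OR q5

Unit clause (q1) forces q1 = true.
Unit clause (q5) forces q5 = true.
Unit clause (q3) forces q3 = true.
But (NOT q3) is also a unit clause — contradiction.

UNSATISFIABLE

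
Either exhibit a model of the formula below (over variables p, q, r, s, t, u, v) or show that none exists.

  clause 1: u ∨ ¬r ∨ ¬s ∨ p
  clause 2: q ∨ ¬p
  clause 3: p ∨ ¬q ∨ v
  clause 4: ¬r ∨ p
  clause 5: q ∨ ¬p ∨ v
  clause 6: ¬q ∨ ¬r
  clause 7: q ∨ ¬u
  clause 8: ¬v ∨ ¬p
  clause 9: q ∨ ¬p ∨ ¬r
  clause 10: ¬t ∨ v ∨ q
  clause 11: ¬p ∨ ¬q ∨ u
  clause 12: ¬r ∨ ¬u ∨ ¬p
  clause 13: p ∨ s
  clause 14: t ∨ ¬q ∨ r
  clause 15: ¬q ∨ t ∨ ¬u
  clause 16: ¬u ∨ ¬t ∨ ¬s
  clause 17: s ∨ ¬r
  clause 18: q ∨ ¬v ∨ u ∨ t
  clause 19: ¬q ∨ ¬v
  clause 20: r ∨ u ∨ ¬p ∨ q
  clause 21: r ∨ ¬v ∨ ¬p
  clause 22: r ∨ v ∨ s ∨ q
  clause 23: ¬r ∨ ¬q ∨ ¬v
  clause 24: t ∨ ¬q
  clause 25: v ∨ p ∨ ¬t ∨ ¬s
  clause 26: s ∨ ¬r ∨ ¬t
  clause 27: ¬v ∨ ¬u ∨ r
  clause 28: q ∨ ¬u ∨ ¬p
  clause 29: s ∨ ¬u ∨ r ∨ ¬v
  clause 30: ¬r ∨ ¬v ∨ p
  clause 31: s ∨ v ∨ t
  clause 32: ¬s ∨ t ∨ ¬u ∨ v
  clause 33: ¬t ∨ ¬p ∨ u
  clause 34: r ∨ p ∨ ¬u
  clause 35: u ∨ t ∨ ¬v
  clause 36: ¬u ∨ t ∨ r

p=False; q=False; r=False; s=True; t=True; u=False; v=True

Case q = False:
The clause (¬p) is unit, so p = False.
The clause (¬r) is unit, so r = False.
The clause (¬u) is unit, so u = False.
The clause (s) is unit, so s = True.
Case t = True:
The clause (v) is unit, so v = True.
Every clause now holds.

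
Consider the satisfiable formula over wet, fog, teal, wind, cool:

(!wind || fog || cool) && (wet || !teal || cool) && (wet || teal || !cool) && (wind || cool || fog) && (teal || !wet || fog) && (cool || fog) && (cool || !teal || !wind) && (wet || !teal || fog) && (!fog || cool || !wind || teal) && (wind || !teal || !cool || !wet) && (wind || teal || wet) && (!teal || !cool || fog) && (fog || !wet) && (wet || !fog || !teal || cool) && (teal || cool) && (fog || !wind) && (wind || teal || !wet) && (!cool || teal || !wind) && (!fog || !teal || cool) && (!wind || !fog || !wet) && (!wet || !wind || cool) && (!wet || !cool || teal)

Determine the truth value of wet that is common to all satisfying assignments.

Suppose wet = true.
(fog) alone gives fog = true.
(!wind) alone gives wind = false.
(teal) alone gives teal = true.
(!cool) alone gives cool = false.
Now (cool) is unsatisfied and unit — conflict.
So every satisfying assignment has wet = False.

False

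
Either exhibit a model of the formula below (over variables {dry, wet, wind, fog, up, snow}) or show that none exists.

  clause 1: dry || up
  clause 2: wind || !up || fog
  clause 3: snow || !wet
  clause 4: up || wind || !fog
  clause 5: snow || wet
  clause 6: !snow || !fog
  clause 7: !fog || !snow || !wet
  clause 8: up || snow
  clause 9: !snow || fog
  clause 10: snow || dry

UNSATISFIABLE

Case dry = true:
Case snow = true:
Unit clause (!fog) forces fog = false.
Now (fog) is unsatisfied and unit — conflict.
So snow must be the other value — set snow = false.
Unit clause (!wet) forces wet = false.
Now (wet) is unsatisfied and unit — conflict.
Both values of snow lead to a conflict.
So dry must be the other value — set dry = false.
Unit clause (up) forces up = true.
Unit clause (snow) forces snow = true.
Unit clause (!fog) forces fog = false.
Now (fog) is unsatisfied and unit — conflict.
Both values of dry lead to a conflict.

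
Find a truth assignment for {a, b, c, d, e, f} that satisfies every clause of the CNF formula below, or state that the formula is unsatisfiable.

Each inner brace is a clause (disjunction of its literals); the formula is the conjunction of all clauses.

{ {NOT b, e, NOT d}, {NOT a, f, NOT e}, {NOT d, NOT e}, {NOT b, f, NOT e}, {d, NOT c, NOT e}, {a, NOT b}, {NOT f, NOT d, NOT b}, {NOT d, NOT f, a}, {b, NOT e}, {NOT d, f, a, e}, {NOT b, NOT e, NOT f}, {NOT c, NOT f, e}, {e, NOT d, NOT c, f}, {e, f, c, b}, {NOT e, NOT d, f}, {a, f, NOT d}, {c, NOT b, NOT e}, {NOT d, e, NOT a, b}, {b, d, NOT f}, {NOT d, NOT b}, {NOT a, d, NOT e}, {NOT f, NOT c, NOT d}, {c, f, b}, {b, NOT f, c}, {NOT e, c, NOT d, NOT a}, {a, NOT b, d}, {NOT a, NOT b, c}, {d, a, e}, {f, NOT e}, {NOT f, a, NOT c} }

Case d = false:
Case c = true:
The clause (NOT e) is unit, so e = false.
The clause (NOT f) is unit, so f = false.
The clause (a) is unit, so a = true.
No clause remains; b is free.

a: true, b: true, c: true, d: false, e: false, f: false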